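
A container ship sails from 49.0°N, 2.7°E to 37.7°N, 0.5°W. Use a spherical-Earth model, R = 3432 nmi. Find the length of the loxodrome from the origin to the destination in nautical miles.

691 nmi

Δψ = ln[tan(π/4+φ₂/2)/tan(π/4+φ₁/2)] = -0.2725;  Δφ = -0.1972 rad,  Δλ = -0.0559 rad
q = Δφ/Δψ = 0.7239
d = R·√(Δφ² + q²Δλ²) = 3432·0.20132 = 691 nmi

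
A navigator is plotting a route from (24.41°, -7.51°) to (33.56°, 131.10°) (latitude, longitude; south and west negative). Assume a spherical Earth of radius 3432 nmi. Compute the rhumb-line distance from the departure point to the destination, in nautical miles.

7271 nmi

Rhumb course C = atan2(Δλ, Δψ) with Δψ = ln[tan(π/4+φ₂/2)/tan(π/4+φ₁/2)] = +0.1829, Δλ = +2.4192 → C = 85.68°
d = R·|Δφ| / |cos C| = 3432·0.15970 / 0.07538 = 7271 nmi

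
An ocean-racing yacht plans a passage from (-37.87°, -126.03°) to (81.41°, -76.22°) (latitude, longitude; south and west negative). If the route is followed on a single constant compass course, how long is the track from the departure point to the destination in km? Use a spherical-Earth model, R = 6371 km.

13715 km

Δψ = ln[tan(π/4+φ₂/2)/tan(π/4+φ₁/2)] = +3.3040;  Δφ = +2.0818 rad,  Δλ = +0.8693 rad
q = Δφ/Δψ = 0.6301
d = R·√(Δφ² + q²Δλ²) = 6371·2.15269 = 13715 km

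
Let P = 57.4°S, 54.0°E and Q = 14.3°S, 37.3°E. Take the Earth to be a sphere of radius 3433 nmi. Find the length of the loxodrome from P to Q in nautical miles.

Δψ = ln[tan(π/4+φ₂/2)/tan(π/4+φ₁/2)] = +0.9773;  Δφ = +0.7522 rad,  Δλ = -0.2915 rad
q = Δφ/Δψ = 0.7697
d = R·√(Δφ² + q²Δλ²) = 3433·0.78498 = 2695 nmi

2695 nmi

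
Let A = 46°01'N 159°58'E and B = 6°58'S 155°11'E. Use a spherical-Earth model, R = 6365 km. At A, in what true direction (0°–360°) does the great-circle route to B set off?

185.9°

N = sin Δλ·cos φ₂ = -0.0828;  D = cos φ₁ sin φ₂ − sin φ₁ cos φ₂ cos Δλ = -0.7960
initial course = atan2(N, D) = 185.94°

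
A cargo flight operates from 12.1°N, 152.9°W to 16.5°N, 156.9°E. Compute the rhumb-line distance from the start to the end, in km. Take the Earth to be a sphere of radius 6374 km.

Δψ = ln[tan(π/4+φ₂/2)/tan(π/4+φ₁/2)] = +0.0793;  Δφ = +0.0768 rad,  Δλ = -0.8762 rad
q = Δφ/Δψ = 0.9687
d = R·√(Δφ² + q²Δλ²) = 6374·0.85224 = 5432 km

5432 km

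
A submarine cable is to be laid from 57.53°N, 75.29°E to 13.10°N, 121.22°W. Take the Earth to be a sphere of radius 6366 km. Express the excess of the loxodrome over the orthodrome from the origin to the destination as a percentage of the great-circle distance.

Great circle: σ = 1.8861 rad → d_gc = Rσ = 12006.9 km
Rhumb: Δφ = -0.7754, Δλ = +2.8534, Δψ = -1.0031, q = Δφ/Δψ = 0.7730 → d_rh = R√(Δφ²+q²Δλ²) = 14884.6 km
Excess = (14884.6 − 12006.9) / 12006.9 = 2877.7 / 12006.9 = 23.97% ≈ 24.0%

24.0%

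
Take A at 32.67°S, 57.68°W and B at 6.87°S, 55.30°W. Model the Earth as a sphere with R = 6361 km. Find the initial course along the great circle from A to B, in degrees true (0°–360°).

θ = atan2( sin Δλ·cos φ₂ ,  cos φ₁ sin φ₂ − sin φ₁ cos φ₂ cos Δλ )
  = atan2(+0.0412, +0.4348) = 5.42°

5.4°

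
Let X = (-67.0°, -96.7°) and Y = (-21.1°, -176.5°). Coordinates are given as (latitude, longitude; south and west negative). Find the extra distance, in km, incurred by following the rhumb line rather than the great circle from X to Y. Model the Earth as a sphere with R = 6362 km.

348 km

Great circle: cos σ = sin φ₁ sin φ₂ + cos φ₁ cos φ₂ cos Δλ,  σ = 1.1637 rad → d_gc = 7403.5 km
Rhumb line: Δψ = +1.2154, q = Δφ/Δψ = 0.6591, d_rh = R√(Δφ²+q²Δλ²) = 7751.4 km
Excess = 7751.4 − 7403.5 = 347.9 ≈ 348 km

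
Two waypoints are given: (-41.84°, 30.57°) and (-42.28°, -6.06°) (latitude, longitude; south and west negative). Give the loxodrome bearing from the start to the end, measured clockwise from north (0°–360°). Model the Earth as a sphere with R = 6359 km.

269.1°

Δψ = ln[tan(π/4+φ₂/2)/tan(π/4+φ₁/2)] = -0.0103
Δλ = -0.6393 rad (taken the short way round)
course = atan2(Δλ, Δψ) = 269.07°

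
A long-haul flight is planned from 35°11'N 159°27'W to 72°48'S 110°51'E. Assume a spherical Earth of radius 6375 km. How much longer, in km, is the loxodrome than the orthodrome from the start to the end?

Great circle: cos σ = sin φ₁ sin φ₂ + cos φ₁ cos φ₂ cos Δλ,  σ = 2.1522 rad → d_gc = 13720.0 km
Rhumb line: Δψ = -2.5457, q = Δφ/Δψ = 0.7403, d_rh = R√(Δφ²+q²Δλ²) = 14105.0 km
Excess = 14105.0 − 13720.0 = 385.0 ≈ 385 km

385 km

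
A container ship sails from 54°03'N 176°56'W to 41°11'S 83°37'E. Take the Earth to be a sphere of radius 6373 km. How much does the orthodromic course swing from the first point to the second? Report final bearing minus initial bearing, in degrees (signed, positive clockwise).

-22.2°

Initial bearing θ₁ = atan2(sin Δλ cos φ₂, cos φ₁ sin φ₂ − sin φ₁ cos φ₂ cos Δλ) = 248.89°
Final bearing θ₂ = (initial bearing from the destination back to the start) + 180° = 226.70°
Δθ = θ₂ − θ₁ = -22.2°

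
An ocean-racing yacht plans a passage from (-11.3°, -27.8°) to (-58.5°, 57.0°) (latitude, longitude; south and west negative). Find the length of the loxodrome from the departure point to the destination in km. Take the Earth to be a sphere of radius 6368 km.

Rhumb course C = atan2(Δλ, Δψ) with Δψ = ln[tan(π/4+φ₂/2)/tan(π/4+φ₁/2)] = -1.0672, Δλ = +1.4800 → C = 125.79°
d = R·|Δφ| / |cos C| = 6368·0.82380 / 0.58488 = 8969 km

8969 km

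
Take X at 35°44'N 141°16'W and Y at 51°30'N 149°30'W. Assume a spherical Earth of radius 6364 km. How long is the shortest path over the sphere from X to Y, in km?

1869 km

cos σ = sin φ₁ sin φ₂ + cos φ₁ cos φ₂ cos Δλ
      = sin(35.73°)sin(51.50°) + cos(35.73°)cos(51.50°)cos(-8.23°) = 0.9572
σ = 16.830° → d = Rσ = 6364·0.29374 = 1869 km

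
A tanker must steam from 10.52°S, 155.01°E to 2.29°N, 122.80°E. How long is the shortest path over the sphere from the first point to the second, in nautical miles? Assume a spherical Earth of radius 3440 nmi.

2073 nmi

Haversine: a = sin²(Δφ/2)+cos φ₁ cos φ₂ sin²(Δλ/2) = 0.08804;  σ = 2·atan2(√a,√(1−a))
σ = 34.521° → d = Rσ = 3440·0.60251 = 2073 nmi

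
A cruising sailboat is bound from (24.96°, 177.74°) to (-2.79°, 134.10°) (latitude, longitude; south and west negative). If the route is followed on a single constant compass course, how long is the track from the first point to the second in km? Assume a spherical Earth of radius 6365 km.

5627 km

Δψ = ln[tan(π/4+φ₂/2)/tan(π/4+φ₁/2)] = -0.4988;  Δφ = -0.4843 rad,  Δλ = -0.7617 rad
q = Δφ/Δψ = 0.9710
d = R·√(Δφ² + q²Δλ²) = 6365·0.88402 = 5627 km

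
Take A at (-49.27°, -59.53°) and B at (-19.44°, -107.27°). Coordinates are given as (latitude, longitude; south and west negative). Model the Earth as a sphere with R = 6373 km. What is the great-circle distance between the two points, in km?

Haversine: a = sin²(Δφ/2)+cos φ₁ cos φ₂ sin²(Δλ/2) = 0.16700;  σ = 2·atan2(√a,√(1−a))
σ = 48.241° → d = Rσ = 6373·0.84197 = 5366 km

5366 km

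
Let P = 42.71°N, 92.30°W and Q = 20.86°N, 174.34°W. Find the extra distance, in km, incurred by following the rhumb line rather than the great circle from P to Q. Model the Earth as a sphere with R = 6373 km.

226 km

Great circle: cos σ = sin φ₁ sin φ₂ + cos φ₁ cos φ₂ cos Δλ,  σ = 1.2275 rad → d_gc = 7822.7 km
Rhumb line: Δψ = -0.4535, q = Δφ/Δψ = 0.8408, d_rh = R√(Δφ²+q²Δλ²) = 8048.6 km
Excess = 8048.6 − 7822.7 = 225.9 ≈ 226 km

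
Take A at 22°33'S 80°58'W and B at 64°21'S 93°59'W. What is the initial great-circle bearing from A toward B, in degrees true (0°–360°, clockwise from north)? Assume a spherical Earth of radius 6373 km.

N = sin Δλ·cos φ₂ = -0.0975;  D = cos φ₁ sin φ₂ − sin φ₁ cos φ₂ cos Δλ = -0.6708
initial course = atan2(N, D) = 188.27°

188.3°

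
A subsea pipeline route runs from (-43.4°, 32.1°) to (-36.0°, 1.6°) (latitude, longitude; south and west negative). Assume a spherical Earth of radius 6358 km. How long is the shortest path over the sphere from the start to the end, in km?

cos σ = sin φ₁ sin φ₂ + cos φ₁ cos φ₂ cos Δλ
      = sin(-43.40°)sin(-36.00°) + cos(-43.40°)cos(-36.00°)cos(-30.50°) = 0.9103
σ = 24.448° → d = Rσ = 6358·0.42670 = 2713 km

2713 km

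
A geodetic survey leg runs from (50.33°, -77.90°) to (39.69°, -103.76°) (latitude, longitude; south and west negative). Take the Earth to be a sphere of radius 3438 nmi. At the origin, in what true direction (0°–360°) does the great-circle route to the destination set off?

N = sin Δλ·cos φ₂ = -0.3356;  D = cos φ₁ sin φ₂ − sin φ₁ cos φ₂ cos Δλ = -0.1253
initial course = atan2(N, D) = 249.52°

249.5°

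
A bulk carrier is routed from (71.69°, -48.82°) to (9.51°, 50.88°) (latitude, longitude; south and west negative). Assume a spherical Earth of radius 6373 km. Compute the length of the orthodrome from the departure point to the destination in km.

9343 km

Haversine: a = sin²(Δφ/2)+cos φ₁ cos φ₂ sin²(Δλ/2) = 0.44768;  σ = 2·atan2(√a,√(1−a))
σ = 83.993° → d = Rσ = 6373·1.46595 = 9343 km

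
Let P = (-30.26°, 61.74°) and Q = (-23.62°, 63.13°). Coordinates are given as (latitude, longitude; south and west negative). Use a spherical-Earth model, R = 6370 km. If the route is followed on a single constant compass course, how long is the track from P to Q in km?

Rhumb course C = atan2(Δλ, Δψ) with Δψ = ln[tan(π/4+φ₂/2)/tan(π/4+φ₁/2)] = +0.1301, Δλ = +0.0243 → C = 10.56°
d = R·|Δφ| / |cos C| = 6370·0.11589 / 0.98306 = 751 km

751 km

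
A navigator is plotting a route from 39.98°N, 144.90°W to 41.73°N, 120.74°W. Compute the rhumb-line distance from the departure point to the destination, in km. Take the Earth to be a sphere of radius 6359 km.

Rhumb course C = atan2(Δλ, Δψ) with Δψ = ln[tan(π/4+φ₂/2)/tan(π/4+φ₁/2)] = +0.0404, Δλ = +0.4217 → C = 84.53°
d = R·|Δφ| / |cos C| = 6359·0.03054 / 0.09534 = 2037 km

2037 km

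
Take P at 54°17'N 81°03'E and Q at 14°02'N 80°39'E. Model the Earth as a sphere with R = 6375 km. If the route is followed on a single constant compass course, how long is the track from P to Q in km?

4479 km

Δψ = ln[tan(π/4+φ₂/2)/tan(π/4+φ₁/2)] = -0.8852;  Δφ = -0.7025 rad,  Δλ = -0.0070 rad
q = Δφ/Δψ = 0.7936
d = R·√(Δφ² + q²Δλ²) = 6375·0.70252 = 4479 km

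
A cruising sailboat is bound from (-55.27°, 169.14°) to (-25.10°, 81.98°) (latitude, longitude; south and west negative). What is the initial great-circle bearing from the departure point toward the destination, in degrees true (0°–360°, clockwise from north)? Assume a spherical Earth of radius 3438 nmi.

θ = atan2( sin Δλ·cos φ₂ ,  cos φ₁ sin φ₂ − sin φ₁ cos φ₂ cos Δλ )
  = atan2(-0.9045, -0.2048) = 257.24°

257.2°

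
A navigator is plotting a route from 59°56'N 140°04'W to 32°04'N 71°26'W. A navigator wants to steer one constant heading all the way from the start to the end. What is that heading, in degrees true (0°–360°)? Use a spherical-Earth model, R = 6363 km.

Meridional parts: M(φ₁)=+1.3146, M(φ₂)=+0.5914 → ΔM = -0.7232;  Δλ = +1.1979 rad
tan C = Δλ / ΔM = -1.6563 → C = 121.12°

121.1°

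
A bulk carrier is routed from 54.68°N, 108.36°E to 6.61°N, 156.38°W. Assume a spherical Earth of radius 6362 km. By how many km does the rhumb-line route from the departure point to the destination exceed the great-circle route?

412 km

Great circle: cos σ = sin φ₁ sin φ₂ + cos φ₁ cos φ₂ cos Δλ,  σ = 1.5295 rad → d_gc = 9730.7 km
Rhumb line: Δψ = -1.0289, q = Δφ/Δψ = 0.8154, d_rh = R√(Δφ²+q²Δλ²) = 10142.9 km
Excess = 10142.9 − 9730.7 = 412.2 ≈ 412 km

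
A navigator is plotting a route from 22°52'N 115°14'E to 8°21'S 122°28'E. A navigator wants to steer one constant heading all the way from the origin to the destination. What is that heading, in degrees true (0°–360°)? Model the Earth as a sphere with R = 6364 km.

Δψ = ln[tan(π/4+φ₂/2)/tan(π/4+φ₁/2)] = -0.5564
Δλ = +0.1262 rad (taken the short way round)
course = atan2(Δλ, Δψ) = 167.22°

167.2°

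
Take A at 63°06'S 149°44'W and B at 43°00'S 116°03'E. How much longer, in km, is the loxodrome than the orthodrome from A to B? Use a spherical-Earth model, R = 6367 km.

Great circle: cos σ = sin φ₁ sin φ₂ + cos φ₁ cos φ₂ cos Δλ,  σ = 0.9473 rad → d_gc = 6031.5 km
Rhumb line: Δψ = +0.5978, q = Δφ/Δψ = 0.5868, d_rh = R√(Δφ²+q²Δλ²) = 6537.5 km
Excess = 6537.5 − 6031.5 = 506.0 ≈ 506 km

506 km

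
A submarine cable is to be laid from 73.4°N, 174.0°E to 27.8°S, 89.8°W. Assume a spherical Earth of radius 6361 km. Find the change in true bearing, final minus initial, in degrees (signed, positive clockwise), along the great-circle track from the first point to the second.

At departure: θ₁ = atan2(sin Δλ cos φ₂, cos φ₁ sin φ₂ − sin φ₁ cos φ₂ cos Δλ) = 92.71°
At arrival: θ₂ = atan2(sin Δλ cos φ₁, −cos φ₂ sin φ₁ + sin φ₂ cos φ₁ cos Δλ) = 161.18°
Δθ = θ₂ − θ₁ = +68.5°

+68.5°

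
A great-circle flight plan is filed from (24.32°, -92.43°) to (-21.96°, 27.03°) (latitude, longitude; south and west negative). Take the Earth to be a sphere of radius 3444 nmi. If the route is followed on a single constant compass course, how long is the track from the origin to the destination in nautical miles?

Δψ = ln[tan(π/4+φ₂/2)/tan(π/4+φ₁/2)] = -0.8308;  Δφ = -0.8077 rad,  Δλ = +2.0850 rad
q = Δφ/Δψ = 0.9722
d = R·√(Δφ² + q²Δλ²) = 3444·2.18202 = 7515 nmi

7515 nmi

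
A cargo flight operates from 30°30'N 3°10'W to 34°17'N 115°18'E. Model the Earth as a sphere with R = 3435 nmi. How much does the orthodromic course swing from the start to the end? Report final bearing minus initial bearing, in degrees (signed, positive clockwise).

Initial bearing θ₁ = atan2(sin Δλ cos φ₂, cos φ₁ sin φ₂ − sin φ₁ cos φ₂ cos Δλ) = 46.67°
Final bearing θ₂ = (initial bearing from the destination back to the start) + 180° = 130.66°
Δθ = θ₂ − θ₁ = +84.0°

+84.0°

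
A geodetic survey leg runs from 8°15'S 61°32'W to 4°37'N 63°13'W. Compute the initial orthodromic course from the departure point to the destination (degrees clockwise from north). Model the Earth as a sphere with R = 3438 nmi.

352.5°

θ = atan2( sin Δλ·cos φ₂ ,  cos φ₁ sin φ₂ − sin φ₁ cos φ₂ cos Δλ )
  = atan2(-0.0293, +0.2226) = 352.51°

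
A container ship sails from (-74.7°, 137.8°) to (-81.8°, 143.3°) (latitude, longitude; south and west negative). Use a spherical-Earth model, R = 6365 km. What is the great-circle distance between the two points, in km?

798 km

Haversine: a = sin²(Δφ/2)+cos φ₁ cos φ₂ sin²(Δλ/2) = 0.00392;  σ = 2·atan2(√a,√(1−a))
σ = 7.180° → d = Rσ = 6365·0.12531 = 798 km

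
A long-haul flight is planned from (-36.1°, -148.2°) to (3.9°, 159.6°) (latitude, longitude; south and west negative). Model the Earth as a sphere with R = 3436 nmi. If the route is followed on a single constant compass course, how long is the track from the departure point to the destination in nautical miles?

Rhumb course C = atan2(Δλ, Δψ) with Δψ = ln[tan(π/4+φ₂/2)/tan(π/4+φ₁/2)] = +0.7446, Δλ = -0.9111 → C = 309.26°
d = R·|Δφ| / |cos C| = 3436·0.69813 / 0.63280 = 3791 nmi

3791 nmi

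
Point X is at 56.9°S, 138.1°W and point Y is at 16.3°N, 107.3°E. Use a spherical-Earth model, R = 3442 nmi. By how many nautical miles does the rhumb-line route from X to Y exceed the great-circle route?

Great circle: cos σ = sin φ₁ sin φ₂ + cos φ₁ cos φ₂ cos Δλ,  σ = 2.0413 rad → d_gc = 7026.1 nmi
Rhumb line: Δψ = +1.5019, q = Δφ/Δψ = 0.8507, d_rh = R√(Δφ²+q²Δλ²) = 7323.5 nmi
Excess = 7323.5 − 7026.1 = 297.4 ≈ 297 nmi

297 nmi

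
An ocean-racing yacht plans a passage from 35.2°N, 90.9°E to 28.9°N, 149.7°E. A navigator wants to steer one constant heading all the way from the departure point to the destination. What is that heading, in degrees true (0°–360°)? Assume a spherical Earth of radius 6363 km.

Δψ = ln[tan(π/4+φ₂/2)/tan(π/4+φ₁/2)] = -0.1298
Δλ = +1.0263 rad (taken the short way round)
course = atan2(Δλ, Δψ) = 97.21°

97.2°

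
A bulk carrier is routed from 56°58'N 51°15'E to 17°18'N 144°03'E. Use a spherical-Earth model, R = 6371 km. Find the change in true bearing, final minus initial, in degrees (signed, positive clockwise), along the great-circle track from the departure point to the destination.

Initial bearing θ₁ = atan2(sin Δλ cos φ₂, cos φ₁ sin φ₂ − sin φ₁ cos φ₂ cos Δλ) = 78.09°
Final bearing θ₂ = (initial bearing from the destination back to the start) + 180° = 146.04°
Δθ = θ₂ − θ₁ = +68.0°

+68.0°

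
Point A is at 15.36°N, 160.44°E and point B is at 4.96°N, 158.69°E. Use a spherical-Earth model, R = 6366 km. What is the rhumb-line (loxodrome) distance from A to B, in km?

Rhumb course C = atan2(Δλ, Δψ) with Δψ = ln[tan(π/4+φ₂/2)/tan(π/4+φ₁/2)] = -0.1847, Δλ = -0.0305 → C = 189.39°
d = R·|Δφ| / |cos C| = 6366·0.18151 / 0.98660 = 1171 km

1171 km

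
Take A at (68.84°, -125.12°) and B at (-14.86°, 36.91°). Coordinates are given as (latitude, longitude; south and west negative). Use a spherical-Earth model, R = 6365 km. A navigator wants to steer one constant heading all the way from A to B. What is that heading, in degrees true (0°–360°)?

Δψ = ln[tan(π/4+φ₂/2)/tan(π/4+φ₁/2)] = -1.9401
Δλ = +2.8280 rad (taken the short way round)
course = atan2(Δλ, Δψ) = 124.45°

124.5°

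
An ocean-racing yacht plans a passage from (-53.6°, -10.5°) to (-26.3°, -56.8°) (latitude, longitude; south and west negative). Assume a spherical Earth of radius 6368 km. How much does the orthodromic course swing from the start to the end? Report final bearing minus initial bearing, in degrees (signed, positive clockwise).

+31.6°

At departure: θ₁ = atan2(sin Δλ cos φ₂, cos φ₁ sin φ₂ − sin φ₁ cos φ₂ cos Δλ) = 289.98°
At arrival: θ₂ = atan2(sin Δλ cos φ₁, −cos φ₂ sin φ₁ + sin φ₂ cos φ₁ cos Δλ) = 321.53°
Δθ = θ₂ − θ₁ = +31.6°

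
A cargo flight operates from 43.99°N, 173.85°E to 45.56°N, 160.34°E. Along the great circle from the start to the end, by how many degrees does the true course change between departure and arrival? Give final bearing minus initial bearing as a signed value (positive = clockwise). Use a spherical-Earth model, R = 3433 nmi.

-9.5°

At departure: θ₁ = atan2(sin Δλ cos φ₂, cos φ₁ sin φ₂ − sin φ₁ cos φ₂ cos Δλ) = 284.02°
At arrival: θ₂ = atan2(sin Δλ cos φ₁, −cos φ₂ sin φ₁ + sin φ₂ cos φ₁ cos Δλ) = 274.49°
Δθ = θ₂ − θ₁ = -9.5°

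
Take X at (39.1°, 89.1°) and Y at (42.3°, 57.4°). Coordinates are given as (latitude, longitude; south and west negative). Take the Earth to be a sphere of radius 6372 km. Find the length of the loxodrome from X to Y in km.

2695 km

Δψ = ln[tan(π/4+φ₂/2)/tan(π/4+φ₁/2)] = +0.0737;  Δφ = +0.0559 rad,  Δλ = -0.5533 rad
q = Δφ/Δψ = 0.7579
d = R·√(Δφ² + q²Δλ²) = 6372·0.42302 = 2695 km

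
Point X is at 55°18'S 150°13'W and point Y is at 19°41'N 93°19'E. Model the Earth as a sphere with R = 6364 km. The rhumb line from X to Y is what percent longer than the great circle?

3.7%

Great circle: σ = 2.1127 rad → d_gc = Rσ = 13445.5 km
Rhumb: Δφ = +1.3087, Δλ = -2.0327, Δψ = +1.5139, q = Δφ/Δψ = 0.8645 → d_rh = R√(Δφ²+q²Δλ²) = 13943.6 km
Excess = (13943.6 − 13445.5) / 13445.5 = 498.1 / 13445.5 = 3.70% ≈ 3.7%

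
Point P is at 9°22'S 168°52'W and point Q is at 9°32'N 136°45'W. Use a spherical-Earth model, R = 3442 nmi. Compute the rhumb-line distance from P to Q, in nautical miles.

Δψ = ln[tan(π/4+φ₂/2)/tan(π/4+φ₁/2)] = +0.3314;  Δφ = +0.3299 rad,  Δλ = +0.5605 rad
q = Δφ/Δψ = 0.9955
d = R·√(Δφ² + q²Δλ²) = 3442·0.64820 = 2231 nmi

2231 nmi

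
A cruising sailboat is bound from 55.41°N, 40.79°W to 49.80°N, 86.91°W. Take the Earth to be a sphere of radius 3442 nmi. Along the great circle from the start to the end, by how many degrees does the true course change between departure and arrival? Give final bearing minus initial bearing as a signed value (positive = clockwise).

-37.4°

At departure: θ₁ = atan2(sin Δλ cos φ₂, cos φ₁ sin φ₂ − sin φ₁ cos φ₂ cos Δλ) = 277.99°
At arrival: θ₂ = atan2(sin Δλ cos φ₁, −cos φ₂ sin φ₁ + sin φ₂ cos φ₁ cos Δλ) = 240.57°
Δθ = θ₂ − θ₁ = -37.4°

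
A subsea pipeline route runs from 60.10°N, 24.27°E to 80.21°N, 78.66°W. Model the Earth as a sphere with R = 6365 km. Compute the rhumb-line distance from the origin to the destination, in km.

4177 km

Rhumb course C = atan2(Δλ, Δψ) with Δψ = ln[tan(π/4+φ₂/2)/tan(π/4+φ₁/2)] = +1.1371, Δλ = -1.7965 → C = 302.33°
d = R·|Δφ| / |cos C| = 6365·0.35099 / 0.53484 = 4177 km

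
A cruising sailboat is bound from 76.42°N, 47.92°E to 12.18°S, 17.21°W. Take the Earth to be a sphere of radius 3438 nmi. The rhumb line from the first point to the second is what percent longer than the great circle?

2.3%

Great circle: σ = 1.6796 rad → d_gc = Rσ = 5774.4 nmi
Rhumb: Δφ = -1.5464, Δλ = -1.1367, Δψ = -2.3423, q = Δφ/Δψ = 0.6602 → d_rh = R√(Δφ²+q²Δλ²) = 5909.4 nmi
Excess = (5909.4 − 5774.4) / 5774.4 = 135.0 / 5774.4 = 2.34% ≈ 2.3%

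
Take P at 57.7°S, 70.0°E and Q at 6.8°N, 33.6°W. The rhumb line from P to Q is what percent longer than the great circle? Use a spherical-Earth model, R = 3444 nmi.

4.3%

Great circle: σ = 1.7976 rad → d_gc = Rσ = 6190.9 nmi
Rhumb: Δφ = +1.1257, Δλ = -1.8082, Δψ = +1.3583, q = Δφ/Δψ = 0.8288 → d_rh = R√(Δφ²+q²Δλ²) = 6455.2 nmi
Excess = (6455.2 − 6190.9) / 6190.9 = 264.3 / 6190.9 = 4.27% ≈ 4.3%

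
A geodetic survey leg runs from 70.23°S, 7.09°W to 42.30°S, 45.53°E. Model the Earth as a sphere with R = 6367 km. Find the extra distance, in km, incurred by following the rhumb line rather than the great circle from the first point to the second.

108 km

Great circle: cos σ = sin φ₁ sin φ₂ + cos φ₁ cos φ₂ cos Δλ,  σ = 0.6677 rad → d_gc = 4251.5 km
Rhumb line: Δψ = +0.9310, q = Δφ/Δψ = 0.5236, d_rh = R√(Δφ²+q²Δλ²) = 4359.7 km
Excess = 4359.7 − 4251.5 = 108.2 ≈ 108 km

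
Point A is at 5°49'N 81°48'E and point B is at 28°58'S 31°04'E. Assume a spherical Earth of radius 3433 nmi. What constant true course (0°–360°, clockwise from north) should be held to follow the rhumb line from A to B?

Δψ = ln[tan(π/4+φ₂/2)/tan(π/4+φ₁/2)] = -0.6303
Δλ = -0.8855 rad (taken the short way round)
course = atan2(Δλ, Δψ) = 234.56°

234.6°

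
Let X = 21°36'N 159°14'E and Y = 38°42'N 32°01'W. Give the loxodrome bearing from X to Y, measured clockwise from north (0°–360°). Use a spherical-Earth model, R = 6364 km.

83.3°

Δψ = ln[tan(π/4+φ₂/2)/tan(π/4+φ₁/2)] = +0.3473
Δλ = +2.9452 rad (taken the short way round)
course = atan2(Δλ, Δψ) = 83.27°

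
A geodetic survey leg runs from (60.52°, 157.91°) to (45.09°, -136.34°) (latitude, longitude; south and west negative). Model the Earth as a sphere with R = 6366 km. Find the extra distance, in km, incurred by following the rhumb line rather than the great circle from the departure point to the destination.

170 km

Great circle: cos σ = sin φ₁ sin φ₂ + cos φ₁ cos φ₂ cos Δλ,  σ = 0.7087 rad → d_gc = 4511.5 km
Rhumb line: Δψ = -0.4517, q = Δφ/Δψ = 0.5963, d_rh = R√(Δφ²+q²Δλ²) = 4681.1 km
Excess = 4681.1 − 4511.5 = 169.6 ≈ 170 km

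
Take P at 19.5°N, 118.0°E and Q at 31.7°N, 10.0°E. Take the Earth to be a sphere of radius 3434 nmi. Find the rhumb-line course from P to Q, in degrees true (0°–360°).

277.2°

Δψ = ln[tan(π/4+φ₂/2)/tan(π/4+φ₁/2)] = +0.2368
Δλ = -1.8850 rad (taken the short way round)
course = atan2(Δλ, Δψ) = 277.16°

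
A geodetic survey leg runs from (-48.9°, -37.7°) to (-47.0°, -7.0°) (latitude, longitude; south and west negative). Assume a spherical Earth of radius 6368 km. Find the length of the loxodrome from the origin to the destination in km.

Δψ = ln[tan(π/4+φ₂/2)/tan(π/4+φ₁/2)] = +0.0495;  Δφ = +0.0332 rad,  Δλ = +0.5358 rad
q = Δφ/Δψ = 0.6697
d = R·√(Δφ² + q²Δλ²) = 6368·0.36035 = 2295 km

2295 km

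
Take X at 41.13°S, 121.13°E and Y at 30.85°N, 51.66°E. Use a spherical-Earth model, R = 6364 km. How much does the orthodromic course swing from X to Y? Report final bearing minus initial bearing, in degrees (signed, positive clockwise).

+8.8°

At departure: θ₁ = atan2(sin Δλ cos φ₂, cos φ₁ sin φ₂ − sin φ₁ cos φ₂ cos Δλ) = 306.01°
At arrival: θ₂ = atan2(sin Δλ cos φ₁, −cos φ₂ sin φ₁ + sin φ₂ cos φ₁ cos Δλ) = 314.79°
Δθ = θ₂ − θ₁ = +8.8°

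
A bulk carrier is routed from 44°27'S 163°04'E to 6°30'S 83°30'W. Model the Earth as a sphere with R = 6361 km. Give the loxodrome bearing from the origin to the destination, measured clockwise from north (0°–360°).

Meridional parts: M(φ₁)=-0.8679, M(φ₂)=-0.1137 → ΔM = +0.7542;  Δλ = +1.9798 rad
tan C = Δλ / ΔM = +2.6251 → C = 69.15°

69.1°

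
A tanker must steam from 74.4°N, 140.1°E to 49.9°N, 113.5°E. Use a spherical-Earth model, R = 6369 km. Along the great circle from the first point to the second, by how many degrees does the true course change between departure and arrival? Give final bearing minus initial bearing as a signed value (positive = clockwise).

Initial bearing θ₁ = atan2(sin Δλ cos φ₂, cos φ₁ sin φ₂ − sin φ₁ cos φ₂ cos Δλ) = 219.57°
Final bearing θ₂ = (initial bearing from the destination back to the start) + 180° = 195.42°
Δθ = θ₂ − θ₁ = -24.1°

-24.1°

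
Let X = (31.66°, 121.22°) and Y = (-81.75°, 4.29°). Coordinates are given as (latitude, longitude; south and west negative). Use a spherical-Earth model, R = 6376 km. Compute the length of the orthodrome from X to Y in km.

cos σ = sin φ₁ sin φ₂ + cos φ₁ cos φ₂ cos Δλ
      = sin(31.66°)sin(-81.75°) + cos(31.66°)cos(-81.75°)cos(-116.93°) = -0.5748
σ = 125.083° → d = Rσ = 6376·2.18311 = 13920 km

13920 km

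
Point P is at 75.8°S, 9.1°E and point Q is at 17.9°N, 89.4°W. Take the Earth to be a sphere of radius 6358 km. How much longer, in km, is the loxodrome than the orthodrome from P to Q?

Great circle: cos σ = sin φ₁ sin φ₂ + cos φ₁ cos φ₂ cos Δλ,  σ = 1.9097 rad → d_gc = 12142.0 km
Rhumb line: Δψ = +2.4006, q = Δφ/Δψ = 0.6812, d_rh = R√(Δφ²+q²Δλ²) = 12788.9 km
Excess = 12788.9 − 12142.0 = 646.9 ≈ 647 km

647 km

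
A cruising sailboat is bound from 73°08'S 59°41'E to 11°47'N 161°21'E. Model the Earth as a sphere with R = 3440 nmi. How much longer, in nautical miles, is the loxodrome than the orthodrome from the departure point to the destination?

Great circle: cos σ = sin φ₁ sin φ₂ + cos φ₁ cos φ₂ cos Δλ,  σ = 1.8264 rad → d_gc = 6282.9 nmi
Rhumb line: Δψ = +2.1159, q = Δφ/Δψ = 0.7004, d_rh = R√(Δφ²+q²Δλ²) = 6653.8 nmi
Excess = 6653.8 − 6282.9 = 370.9 ≈ 371 nmi

371 nmi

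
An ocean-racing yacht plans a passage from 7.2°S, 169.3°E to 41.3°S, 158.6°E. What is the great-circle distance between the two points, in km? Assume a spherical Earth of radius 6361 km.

3930 km

Haversine: a = sin²(Δφ/2)+cos φ₁ cos φ₂ sin²(Δλ/2) = 0.09245;  σ = 2·atan2(√a,√(1−a))
σ = 35.403° → d = Rσ = 6361·0.61789 = 3930 km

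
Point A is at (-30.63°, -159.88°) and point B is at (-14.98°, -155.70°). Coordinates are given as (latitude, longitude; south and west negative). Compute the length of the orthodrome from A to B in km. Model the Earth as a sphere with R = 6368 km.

cos σ = sin φ₁ sin φ₂ + cos φ₁ cos φ₂ cos Δλ
      = sin(-30.63°)sin(-14.98°) + cos(-30.63°)cos(-14.98°)cos(4.18°) = 0.9607
σ = 16.113° → d = Rσ = 6368·0.28122 = 1791 km

1791 km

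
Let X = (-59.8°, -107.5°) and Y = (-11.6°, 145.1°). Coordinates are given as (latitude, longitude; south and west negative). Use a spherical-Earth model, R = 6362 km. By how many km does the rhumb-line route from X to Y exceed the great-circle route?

706 km

Great circle: cos σ = sin φ₁ sin φ₂ + cos φ₁ cos φ₂ cos Δλ,  σ = 1.5444 rad → d_gc = 9825.2 km
Rhumb line: Δψ = +1.1061, q = Δφ/Δψ = 0.7605, d_rh = R√(Δφ²+q²Δλ²) = 10531.0 km
Excess = 10531.0 − 9825.2 = 705.8 ≈ 706 km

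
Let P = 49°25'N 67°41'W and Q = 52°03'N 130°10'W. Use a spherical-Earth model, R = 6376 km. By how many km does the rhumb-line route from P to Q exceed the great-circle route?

136 km

Great circle: cos σ = sin φ₁ sin φ₂ + cos φ₁ cos φ₂ cos Δλ,  σ = 0.6702 rad → d_gc = 4273.1 km
Rhumb line: Δψ = +0.0726, q = Δφ/Δψ = 0.6327, d_rh = R√(Δφ²+q²Δλ²) = 4409.1 km
Excess = 4409.1 − 4273.1 = 136.0 ≈ 136 km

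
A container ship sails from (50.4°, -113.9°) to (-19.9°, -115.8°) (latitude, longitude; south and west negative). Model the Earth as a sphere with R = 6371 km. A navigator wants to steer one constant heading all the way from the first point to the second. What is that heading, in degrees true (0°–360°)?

181.4°

Meridional parts: M(φ₁)=+1.0216, M(φ₂)=-0.3545 → ΔM = -1.3761;  Δλ = -0.0332 rad
tan C = Δλ / ΔM = +0.0241 → C = 181.38°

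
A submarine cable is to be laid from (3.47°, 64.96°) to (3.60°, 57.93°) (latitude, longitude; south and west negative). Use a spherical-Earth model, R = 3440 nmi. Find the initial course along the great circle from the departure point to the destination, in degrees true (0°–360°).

271.3°

θ = atan2( sin Δλ·cos φ₂ ,  cos φ₁ sin φ₂ − sin φ₁ cos φ₂ cos Δλ )
  = atan2(-0.1221, +0.0027) = 271.28°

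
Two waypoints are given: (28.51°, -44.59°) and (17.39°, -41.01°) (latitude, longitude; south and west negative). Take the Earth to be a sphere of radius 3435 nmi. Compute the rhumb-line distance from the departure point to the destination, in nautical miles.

695 nmi

Rhumb course C = atan2(Δλ, Δψ) with Δψ = ln[tan(π/4+φ₂/2)/tan(π/4+φ₁/2)] = -0.2112, Δλ = +0.0625 → C = 163.52°
d = R·|Δφ| / |cos C| = 3435·0.19408 / 0.95892 = 695 nmi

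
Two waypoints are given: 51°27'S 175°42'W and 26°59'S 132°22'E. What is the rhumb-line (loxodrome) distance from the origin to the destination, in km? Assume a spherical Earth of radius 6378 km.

Rhumb course C = atan2(Δλ, Δψ) with Δψ = ln[tan(π/4+φ₂/2)/tan(π/4+φ₁/2)] = +0.5613, Δλ = -0.9064 → C = 301.77°
d = R·|Δφ| / |cos C| = 6378·0.42702 / 0.52647 = 5173 km

5173 km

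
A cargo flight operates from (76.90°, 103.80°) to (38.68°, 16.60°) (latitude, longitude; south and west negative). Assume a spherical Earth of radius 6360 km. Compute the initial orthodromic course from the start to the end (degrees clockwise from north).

277.6°

N = sin Δλ·cos φ₂ = -0.7797;  D = cos φ₁ sin φ₂ − sin φ₁ cos φ₂ cos Δλ = +0.1045
initial course = atan2(N, D) = 277.63°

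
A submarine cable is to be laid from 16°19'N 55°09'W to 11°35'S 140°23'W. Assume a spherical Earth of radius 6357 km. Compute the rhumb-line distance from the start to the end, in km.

9853 km

Δψ = ln[tan(π/4+φ₂/2)/tan(π/4+φ₁/2)] = -0.4923;  Δφ = -0.4869 rad,  Δλ = -1.4876 rad
q = Δφ/Δψ = 0.9892
d = R·√(Δφ² + q²Δλ²) = 6357·1.55000 = 9853 km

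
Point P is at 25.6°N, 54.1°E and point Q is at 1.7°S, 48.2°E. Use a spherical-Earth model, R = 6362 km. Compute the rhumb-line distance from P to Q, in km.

3097 km

Δψ = ln[tan(π/4+φ₂/2)/tan(π/4+φ₁/2)] = -0.4921;  Δφ = -0.4765 rad,  Δλ = -0.1030 rad
q = Δφ/Δψ = 0.9682
d = R·√(Δφ² + q²Δλ²) = 6362·0.48679 = 3097 km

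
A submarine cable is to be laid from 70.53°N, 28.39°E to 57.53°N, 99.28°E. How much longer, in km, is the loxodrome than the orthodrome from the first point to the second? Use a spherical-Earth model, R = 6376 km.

Great circle: cos σ = sin φ₁ sin φ₂ + cos φ₁ cos φ₂ cos Δλ,  σ = 0.5472 rad → d_gc = 3488.6 km
Rhumb line: Δψ = -0.5290, q = Δφ/Δψ = 0.4289, d_rh = R√(Δφ²+q²Δλ²) = 3679.7 km
Excess = 3679.7 − 3488.6 = 191.1 ≈ 191 km

191 km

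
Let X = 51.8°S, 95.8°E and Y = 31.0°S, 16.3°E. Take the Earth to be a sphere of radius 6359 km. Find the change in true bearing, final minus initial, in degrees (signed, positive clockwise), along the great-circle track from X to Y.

+58.4°

Initial bearing θ₁ = atan2(sin Δλ cos φ₂, cos φ₁ sin φ₂ − sin φ₁ cos φ₂ cos Δλ) = 256.92°
Final bearing θ₂ = (initial bearing from the destination back to the start) + 180° = 315.35°
Δθ = θ₂ − θ₁ = +58.4°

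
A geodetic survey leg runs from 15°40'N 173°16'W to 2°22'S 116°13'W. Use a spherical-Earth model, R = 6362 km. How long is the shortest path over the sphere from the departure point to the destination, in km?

6573 km

Haversine: a = sin²(Δφ/2)+cos φ₁ cos φ₂ sin²(Δλ/2) = 0.24395;  σ = 2·atan2(√a,√(1−a))
σ = 59.196° → d = Rσ = 6362·1.03317 = 6573 km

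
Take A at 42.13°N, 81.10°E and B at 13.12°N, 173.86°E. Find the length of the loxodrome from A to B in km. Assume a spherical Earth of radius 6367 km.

Δψ = ln[tan(π/4+φ₂/2)/tan(π/4+φ₁/2)] = -0.5812;  Δφ = -0.5063 rad,  Δλ = +1.6190 rad
q = Δφ/Δψ = 0.8712
d = R·√(Δφ² + q²Δλ²) = 6367·1.49849 = 9541 km

9541 km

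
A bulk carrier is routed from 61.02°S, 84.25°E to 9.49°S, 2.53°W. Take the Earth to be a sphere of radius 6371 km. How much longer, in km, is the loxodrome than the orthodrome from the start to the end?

378 km

Great circle: cos σ = sin φ₁ sin φ₂ + cos φ₁ cos φ₂ cos Δλ,  σ = 1.3989 rad → d_gc = 8912.2 km
Rhumb line: Δψ = +1.1867, q = Δφ/Δψ = 0.7579, d_rh = R√(Δφ²+q²Δλ²) = 9290.3 km
Excess = 9290.3 − 8912.2 = 378.1 ≈ 378 km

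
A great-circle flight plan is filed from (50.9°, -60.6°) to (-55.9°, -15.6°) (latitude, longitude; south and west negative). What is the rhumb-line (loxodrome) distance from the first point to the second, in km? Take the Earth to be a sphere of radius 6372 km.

12601 km

Rhumb course C = atan2(Δλ, Δψ) with Δψ = ln[tan(π/4+φ₂/2)/tan(π/4+φ₁/2)] = -2.2173, Δλ = +0.7854 → C = 160.50°
d = R·|Δφ| / |cos C| = 6372·1.86401 / 0.94261 = 12601 km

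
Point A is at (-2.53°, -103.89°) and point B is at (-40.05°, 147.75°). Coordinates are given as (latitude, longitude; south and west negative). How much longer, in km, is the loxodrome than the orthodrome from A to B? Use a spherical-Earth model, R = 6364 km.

Great circle: cos σ = sin φ₁ sin φ₂ + cos φ₁ cos φ₂ cos Δλ,  σ = 1.7849 rad → d_gc = 11359.1 km
Rhumb line: Δψ = -0.7199, q = Δφ/Δψ = 0.9097, d_rh = R√(Δφ²+q²Δλ²) = 11714.9 km
Excess = 11714.9 − 11359.1 = 355.8 ≈ 356 km

356 km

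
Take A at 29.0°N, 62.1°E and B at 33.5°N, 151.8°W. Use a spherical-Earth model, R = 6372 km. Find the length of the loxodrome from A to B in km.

13894 km

Δψ = ln[tan(π/4+φ₂/2)/tan(π/4+φ₁/2)] = +0.0919;  Δφ = +0.0785 rad,  Δλ = +2.5499 rad
q = Δφ/Δψ = 0.8545
d = R·√(Δφ² + q²Δλ²) = 6372·2.18040 = 13894 km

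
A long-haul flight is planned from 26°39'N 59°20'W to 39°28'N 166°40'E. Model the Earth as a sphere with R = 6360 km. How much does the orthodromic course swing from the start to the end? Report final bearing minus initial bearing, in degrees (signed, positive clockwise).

Initial bearing θ₁ = atan2(sin Δλ cos φ₂, cos φ₁ sin φ₂ − sin φ₁ cos φ₂ cos Δλ) = 325.52°
Final bearing θ₂ = (initial bearing from the destination back to the start) + 180° = 220.95°
Δθ = θ₂ − θ₁ = -104.6°

-104.6°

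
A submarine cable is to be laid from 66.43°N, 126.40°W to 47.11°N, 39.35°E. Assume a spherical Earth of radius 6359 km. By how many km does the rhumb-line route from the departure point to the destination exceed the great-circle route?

Great circle: cos σ = sin φ₁ sin φ₂ + cos φ₁ cos φ₂ cos Δλ,  σ = 1.1508 rad → d_gc = 7317.9 km
Rhumb line: Δψ = -0.6327, q = Δφ/Δψ = 0.5329, d_rh = R√(Δφ²+q²Δλ²) = 10035.7 km
Excess = 10035.7 − 7317.9 = 2717.8 ≈ 2718 km

2718 km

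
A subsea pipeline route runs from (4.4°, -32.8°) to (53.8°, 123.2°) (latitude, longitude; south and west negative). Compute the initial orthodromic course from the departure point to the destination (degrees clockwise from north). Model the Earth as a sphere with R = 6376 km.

15.9°

N = sin Δλ·cos φ₂ = +0.2402;  D = cos φ₁ sin φ₂ − sin φ₁ cos φ₂ cos Δλ = +0.8460
initial course = atan2(N, D) = 15.85°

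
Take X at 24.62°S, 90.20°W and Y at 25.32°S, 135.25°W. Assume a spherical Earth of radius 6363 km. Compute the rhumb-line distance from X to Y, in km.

4536 km

Δψ = ln[tan(π/4+φ₂/2)/tan(π/4+φ₁/2)] = -0.0135;  Δφ = -0.0122 rad,  Δλ = -0.7863 rad
q = Δφ/Δψ = 0.9065
d = R·√(Δφ² + q²Δλ²) = 6363·0.71288 = 4536 km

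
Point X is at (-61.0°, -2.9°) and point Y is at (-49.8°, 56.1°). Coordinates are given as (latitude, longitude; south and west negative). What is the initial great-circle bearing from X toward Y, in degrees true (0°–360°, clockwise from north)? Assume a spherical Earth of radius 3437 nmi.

98.2°

θ = atan2( sin Δλ·cos φ₂ ,  cos φ₁ sin φ₂ − sin φ₁ cos φ₂ cos Δλ )
  = atan2(+0.5533, -0.0795) = 98.18°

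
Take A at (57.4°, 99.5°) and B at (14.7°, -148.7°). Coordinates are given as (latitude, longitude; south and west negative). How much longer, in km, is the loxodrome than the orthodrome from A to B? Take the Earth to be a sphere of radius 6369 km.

Great circle: cos σ = sin φ₁ sin φ₂ + cos φ₁ cos φ₂ cos Δλ,  σ = 1.5505 rad → d_gc = 9875.4 km
Rhumb line: Δψ = -0.9701, q = Δφ/Δψ = 0.7682, d_rh = R√(Δφ²+q²Δλ²) = 10661.8 km
Excess = 10661.8 − 9875.4 = 786.4 ≈ 786 km

786 km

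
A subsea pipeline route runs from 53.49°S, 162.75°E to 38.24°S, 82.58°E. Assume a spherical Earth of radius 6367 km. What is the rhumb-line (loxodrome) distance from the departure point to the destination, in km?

Δψ = ln[tan(π/4+φ₂/2)/tan(π/4+φ₁/2)] = +0.3858;  Δφ = +0.2662 rad,  Δλ = -1.3992 rad
q = Δφ/Δψ = 0.6899
d = R·√(Δφ² + q²Δλ²) = 6367·1.00132 = 6375 km

6375 km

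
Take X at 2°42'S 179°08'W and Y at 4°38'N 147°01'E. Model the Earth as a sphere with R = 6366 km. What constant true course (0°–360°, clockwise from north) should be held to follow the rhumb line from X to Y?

282.2°

Meridional parts: M(φ₁)=-0.0471, M(φ₂)=+0.0810 → ΔM = +0.1281;  Δλ = -0.5908 rad
tan C = Δλ / ΔM = -4.6121 → C = 282.23°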